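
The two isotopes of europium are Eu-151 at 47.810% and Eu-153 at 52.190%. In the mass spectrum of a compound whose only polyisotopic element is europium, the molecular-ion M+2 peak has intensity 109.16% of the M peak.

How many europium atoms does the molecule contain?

The M+2/M ratio from n Eu atoms is n · q/p = n · 0.52190/0.47810.
n = 1.0916 × 0.47810/0.52190 = 1.00 ≈ 1

1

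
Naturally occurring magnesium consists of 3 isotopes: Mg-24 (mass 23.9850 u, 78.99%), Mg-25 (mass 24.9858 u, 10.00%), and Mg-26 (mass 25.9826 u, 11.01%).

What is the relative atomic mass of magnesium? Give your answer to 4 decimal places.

24.3050 u

Average mass = Σ (abundance × isotope mass) = 0.7899 × 23.9850 + 0.1000 × 24.9858 + 0.1101 × 25.9826
= 18.94575 + 2.49858 + 2.86068 = 24.30501 u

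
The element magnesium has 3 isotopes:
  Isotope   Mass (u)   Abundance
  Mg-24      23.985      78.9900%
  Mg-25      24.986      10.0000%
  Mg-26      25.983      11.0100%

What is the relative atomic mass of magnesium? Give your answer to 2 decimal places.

24.31 u

Ar = Σ fᵢ·mᵢ = 0.789900 × 23.985 + 0.100000 × 24.986 + 0.110100 × 25.983
= 18.9458 + 2.4986 + 2.8607 = 24.3051 u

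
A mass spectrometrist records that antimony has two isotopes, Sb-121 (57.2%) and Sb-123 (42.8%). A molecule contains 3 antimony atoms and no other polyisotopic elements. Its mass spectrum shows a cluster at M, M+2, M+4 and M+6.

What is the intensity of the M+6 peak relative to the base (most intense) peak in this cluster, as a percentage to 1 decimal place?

18.7%

Term probabilities: M 0.1871, M+2 0.4201, M+4 0.3143, M+6 0.0784. Base peak = M+2.
P(M+2) = C(3,1) × 0.572^2 × 0.428^1 = 3 × 0.327184 × 0.4280 = 0.420104 (base)
P(M+6) = C(3,3) × 0.572^0 × 0.428^3 = 1 × 1.0000 × 0.07840275 = 0.078403
Relative intensity = 0.078403 / 0.420104 × 100 = 18.7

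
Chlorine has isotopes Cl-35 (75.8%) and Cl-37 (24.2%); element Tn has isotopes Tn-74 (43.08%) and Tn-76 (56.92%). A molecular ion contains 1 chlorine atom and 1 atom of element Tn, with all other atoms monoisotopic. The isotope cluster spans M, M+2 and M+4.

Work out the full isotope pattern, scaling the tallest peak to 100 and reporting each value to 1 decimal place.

Chlorine pattern (n=1): 0.7580 : 0.2420
Element Tn pattern (n=1): 0.4308 : 0.5692
Convolve the two distributions (both contribute in 2-u steps):
  M: 0.7580×0.4308 = 0.326546
  M+2: 0.7580×0.5692 + 0.2420×0.4308 = 0.535707
  M+4: 0.2420×0.5692 = 0.137746
Scale to base peak (0.535707) = 100: 61.0 : 100.0 : 25.7

61.0 : 100.0 : 25.7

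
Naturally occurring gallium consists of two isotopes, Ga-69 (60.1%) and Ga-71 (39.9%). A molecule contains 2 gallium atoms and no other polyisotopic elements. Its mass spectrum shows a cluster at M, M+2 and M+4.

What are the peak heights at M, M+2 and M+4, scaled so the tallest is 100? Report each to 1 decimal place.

75.3 : 100.0 : 33.2

Expanding (0.601 + 0.399)^2:
P(M) = 0.601^2 = 0.361201
P(M+2) = 2 × 0.601^1 × 0.399^1 = 0.479598
P(M+4) = 0.399^2 = 0.159201
The M+2 peak is largest (0.479598); scaling to 100 gives 75.3 : 100.0 : 33.2.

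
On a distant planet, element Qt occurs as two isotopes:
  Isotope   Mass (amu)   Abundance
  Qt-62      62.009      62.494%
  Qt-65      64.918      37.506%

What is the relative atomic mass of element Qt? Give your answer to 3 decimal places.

63.100 amu

Weight each isotope mass by its fractional abundance: 0.62494 × 62.009 + 0.37506 × 64.918
= 38.7519 + 24.3481 = 63.1000 amu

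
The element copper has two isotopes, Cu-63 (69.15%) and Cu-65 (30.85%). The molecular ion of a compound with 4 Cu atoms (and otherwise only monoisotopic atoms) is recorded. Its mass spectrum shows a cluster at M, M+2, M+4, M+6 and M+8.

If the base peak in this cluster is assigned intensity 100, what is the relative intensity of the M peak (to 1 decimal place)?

56.0

Binomial terms of (0.6915 + 0.3085)^4: M 0.2286, M+2 0.4080, M+4 0.2731, M+6 0.0812, M+8 0.0091 → M+2 is the base peak.
P(M+2) = C(4,1) × 0.6915^3 × 0.3085^1 = 4 × 0.33065611 × 0.3085 = 0.408030 (base)
P(M) = C(4,0) × 0.6915^4 × 0.3085^0 = 1 × 0.2286487 × 1.0000 = 0.228649
Relative intensity = 0.228649 / 0.408030 × 100 = 56.0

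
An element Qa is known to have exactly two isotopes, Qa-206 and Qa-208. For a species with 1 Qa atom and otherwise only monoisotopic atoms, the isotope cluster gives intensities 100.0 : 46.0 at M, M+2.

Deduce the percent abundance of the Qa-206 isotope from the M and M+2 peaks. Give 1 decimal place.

If p is the fraction of Qa that is Qa-206, then I(M+2)/I(M) = [C(1,1)·p^0·(1−p)] / p^1 = 1·(1−p)/p = 46.0/100.0 = 0.4600
(1−p)/p = 0.4600/1 = 0.4600  ⇒  p = 1/(1 + 0.4600) = 0.6849
Qa-206: 68.5%, Qa-208: 31.5%.

68.5%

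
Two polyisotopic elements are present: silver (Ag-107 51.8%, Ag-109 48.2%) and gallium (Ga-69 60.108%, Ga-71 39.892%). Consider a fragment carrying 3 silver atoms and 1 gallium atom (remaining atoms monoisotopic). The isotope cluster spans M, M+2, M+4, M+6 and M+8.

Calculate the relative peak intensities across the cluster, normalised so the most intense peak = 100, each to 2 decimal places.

Silver pattern (n=3): 0.13899183 : 0.3879965 : 0.3610315 : 0.11198017
Gallium pattern (n=1): 0.60108 : 0.39892
Convolve the two distributions (both contribute in 2-u steps):
  M: 0.13899183×0.60108 = 0.083545
  M+2: 0.13899183×0.39892 + 0.3879965×0.60108 = 0.288664
  M+4: 0.3879965×0.39892 + 0.3610315×0.60108 = 0.371788
  M+6: 0.3610315×0.39892 + 0.11198017×0.60108 = 0.211332
  M+8: 0.11198017×0.39892 = 0.044671
Scale to base peak (0.371788) = 100: 22.47 : 77.64 : 100.00 : 56.84 : 12.02

22.47 : 77.64 : 100.00 : 56.84 : 12.02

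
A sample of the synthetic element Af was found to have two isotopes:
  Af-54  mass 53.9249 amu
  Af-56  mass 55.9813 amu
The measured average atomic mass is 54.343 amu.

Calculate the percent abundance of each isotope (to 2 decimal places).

Let x be the fractional abundance of Af-54; then Af-56 has abundance 1 − x.
53.9249·x + 55.9813·(1 − x) = 54.343
(53.9249 − 55.9813)·x = 54.343 − 55.9813
x = -1.6383 / -2.0564 = 0.79668 → 79.67% Af-54, 20.33% Af-56.

Af-54: 79.67%, Af-56: 20.33%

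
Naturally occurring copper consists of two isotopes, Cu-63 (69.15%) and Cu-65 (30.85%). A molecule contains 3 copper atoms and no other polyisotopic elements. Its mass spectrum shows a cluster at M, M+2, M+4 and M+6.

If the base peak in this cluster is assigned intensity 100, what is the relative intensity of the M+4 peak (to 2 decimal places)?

Binomial terms of (0.6915 + 0.3085)^3: M 0.3307, M+2 0.4425, M+4 0.1974, M+6 0.0294 → M+2 is the base peak.
P(M+2) = C(3,1) × 0.6915^2 × 0.3085^1 = 3 × 0.47817225 × 0.3085 = 0.442548 (base)
P(M+4) = C(3,2) × 0.6915^1 × 0.3085^2 = 3 × 0.6915 × 0.09517225 = 0.197435
Relative intensity = 0.197435 / 0.442548 × 100 = 44.61

44.61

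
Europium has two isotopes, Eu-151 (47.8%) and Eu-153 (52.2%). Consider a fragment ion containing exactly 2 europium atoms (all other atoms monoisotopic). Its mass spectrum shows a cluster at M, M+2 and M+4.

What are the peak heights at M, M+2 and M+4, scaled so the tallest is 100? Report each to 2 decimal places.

Each Eu atom is independently Eu-151 (p = 0.478) or Eu-153 (q = 0.522); the cluster is the binomial expansion (p + q)^2.
P(M) = 0.478^2 = 0.228484
P(M+2) = 2 × 0.478^1 × 0.522^1 = 0.499032
P(M+4) = 0.522^2 = 0.272484
The M+2 peak is largest (0.499032); scaling to 100 gives 45.79 : 100.00 : 54.60.

45.79 : 100.00 : 54.60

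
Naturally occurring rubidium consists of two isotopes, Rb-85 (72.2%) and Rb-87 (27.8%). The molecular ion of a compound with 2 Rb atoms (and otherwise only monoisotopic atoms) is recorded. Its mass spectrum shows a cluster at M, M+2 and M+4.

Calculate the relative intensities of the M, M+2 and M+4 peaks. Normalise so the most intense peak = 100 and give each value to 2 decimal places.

100.00 : 77.01 : 14.83

Expanding (0.722 + 0.278)^2:
P(M) = 0.722^2 = 0.521284
P(M+2) = 2 × 0.722^1 × 0.278^1 = 0.401432
P(M+4) = 0.278^2 = 0.077284
The M peak is largest (0.521284); scaling to 100 gives 100.00 : 77.01 : 14.83.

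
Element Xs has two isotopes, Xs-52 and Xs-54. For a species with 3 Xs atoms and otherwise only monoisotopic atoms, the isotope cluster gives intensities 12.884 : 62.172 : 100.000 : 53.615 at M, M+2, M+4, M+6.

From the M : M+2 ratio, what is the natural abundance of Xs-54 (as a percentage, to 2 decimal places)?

61.66%

If p is the fraction of Xs that is Xs-52, then I(M+2)/I(M) = [C(3,1)·p^2·(1−p)] / p^3 = 3·(1−p)/p = 62.172/12.884 = 4.8255
(1−p)/p = 4.8255/3 = 1.6085  ⇒  p = 1/(1 + 1.6085) = 0.3834
Xs-52: 38.34%, Xs-54: 61.66%.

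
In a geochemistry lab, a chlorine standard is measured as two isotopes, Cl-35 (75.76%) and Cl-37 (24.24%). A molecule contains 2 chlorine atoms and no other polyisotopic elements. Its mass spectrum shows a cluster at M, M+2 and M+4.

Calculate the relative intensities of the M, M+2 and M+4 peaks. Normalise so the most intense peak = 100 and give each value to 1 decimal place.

Expanding (0.7576 + 0.2424)^2:
P(M) = 0.7576^2 = 0.573958
P(M+2) = 2 × 0.7576^1 × 0.2424^1 = 0.367284
P(M+4) = 0.2424^2 = 0.058758
The M peak is largest (0.573958); scaling to 100 gives 100.0 : 64.0 : 10.2.

100.0 : 64.0 : 10.2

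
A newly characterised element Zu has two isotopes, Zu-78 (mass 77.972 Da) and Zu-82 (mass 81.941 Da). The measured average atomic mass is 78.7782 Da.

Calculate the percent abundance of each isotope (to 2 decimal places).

Zu-78: 79.69%, Zu-82: 20.31%

Let x be the fractional abundance of Zu-78; then Zu-82 has abundance 1 − x.
77.972·x + 81.941·(1 − x) = 78.7782
(77.972 − 81.941)·x = 78.7782 − 81.941
x = -3.1628 / -3.969 = 0.79688 → 79.69% Zu-78, 20.31% Zu-82.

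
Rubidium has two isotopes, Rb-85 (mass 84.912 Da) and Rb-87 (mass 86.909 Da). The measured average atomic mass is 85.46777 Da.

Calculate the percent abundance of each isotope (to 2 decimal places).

With x = fraction of Rb-85 (so Rb-87 is 1 − x):
84.912·x + 86.909·(1 − x) = 85.46777
(84.912 − 86.909)·x = 85.46777 − 86.909
x = -1.44123 / -1.997 = 0.72170 → 72.17% Rb-85, 27.83% Rb-87.

Rb-85: 72.17%, Rb-87: 27.83%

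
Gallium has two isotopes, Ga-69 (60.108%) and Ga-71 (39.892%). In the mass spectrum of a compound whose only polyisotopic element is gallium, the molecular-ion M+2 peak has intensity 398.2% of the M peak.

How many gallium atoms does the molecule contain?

With n Ga atoms, P(M+2)/P(M) = C(n,1)·p^(n−1)q / p^n = n·q/p = n · 0.39892/0.60108.
n = 3.982 × 0.60108/0.39892 = 6.00 ≈ 6

6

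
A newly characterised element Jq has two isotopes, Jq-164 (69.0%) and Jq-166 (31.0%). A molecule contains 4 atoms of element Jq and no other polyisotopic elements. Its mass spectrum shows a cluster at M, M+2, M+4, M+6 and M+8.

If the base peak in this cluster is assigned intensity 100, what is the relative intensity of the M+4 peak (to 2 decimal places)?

(0.690 + 0.310)^4 gives M 0.2267, M+2 0.4074, M+4 0.2745, M+6 0.0822, M+8 0.0092; the largest is M+2.
P(M+2) = C(4,1) × 0.690^3 × 0.310^1 = 4 × 0.328509 × 0.3100 = 0.407351 (base)
P(M+4) = C(4,2) × 0.690^2 × 0.310^2 = 6 × 0.4761 × 0.0961 = 0.274519
Relative intensity = 0.274519 / 0.407351 × 100 = 67.39

67.39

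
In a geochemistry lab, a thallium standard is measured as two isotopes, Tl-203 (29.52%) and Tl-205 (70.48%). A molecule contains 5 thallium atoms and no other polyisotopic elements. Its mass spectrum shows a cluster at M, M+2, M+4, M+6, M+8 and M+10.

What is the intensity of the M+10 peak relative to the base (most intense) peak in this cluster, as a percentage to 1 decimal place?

(0.2952 + 0.7048)^5 gives M 0.0022, M+2 0.0268, M+4 0.1278, M+6 0.3051, M+8 0.3642, M+10 0.1739; the largest is M+8.
P(M+8) = C(5,4) × 0.2952^1 × 0.7048^4 = 5 × 0.2952 × 0.24675365 = 0.364208 (base)
P(M+10) = C(5,5) × 0.2952^0 × 0.7048^5 = 1 × 1.0000 × 0.17391197 = 0.173912
Relative intensity = 0.173912 / 0.364208 × 100 = 47.8

47.8%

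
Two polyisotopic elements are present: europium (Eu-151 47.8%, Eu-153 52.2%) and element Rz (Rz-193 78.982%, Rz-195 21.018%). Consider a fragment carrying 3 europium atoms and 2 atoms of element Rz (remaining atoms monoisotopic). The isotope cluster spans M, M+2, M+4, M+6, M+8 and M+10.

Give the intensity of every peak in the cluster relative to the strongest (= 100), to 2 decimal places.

Europium pattern (n=3): 0.10921535 : 0.35780594 : 0.39074206 : 0.14223665
Element Rz pattern (n=2): 0.62381563 : 0.33200874 : 0.04417563
Convolve the two distributions (both contribute in 2-u steps):
  M: 0.10921535×0.62381563 = 0.068130
  M+2: 0.10921535×0.33200874 + 0.35780594×0.62381563 = 0.259465
  M+4: 0.10921535×0.04417563 + 0.35780594×0.33200874 + 0.39074206×0.62381563 = 0.367370
  M+6: 0.35780594×0.04417563 + 0.39074206×0.33200874 + 0.14223665×0.62381563 = 0.234266
  M+8: 0.39074206×0.04417563 + 0.14223665×0.33200874 = 0.064485
  M+10: 0.14223665×0.04417563 = 0.006283
Scale to base peak (0.367370) = 100: 18.55 : 70.63 : 100.00 : 63.77 : 17.55 : 1.71

18.55 : 70.63 : 100.00 : 63.77 : 17.55 : 1.71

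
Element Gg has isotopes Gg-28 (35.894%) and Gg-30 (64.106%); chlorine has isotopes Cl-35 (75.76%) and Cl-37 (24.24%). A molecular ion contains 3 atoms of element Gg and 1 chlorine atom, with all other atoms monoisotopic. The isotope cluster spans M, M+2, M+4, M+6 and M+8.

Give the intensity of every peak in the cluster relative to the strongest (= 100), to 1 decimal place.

Element Gg pattern (n=3): 0.04624508 : 0.24777852 : 0.44252771 : 0.26344869
Chlorine pattern (n=1): 0.7576 : 0.2424
Convolve the two distributions (both contribute in 2-u steps):
  M: 0.04624508×0.7576 = 0.035035
  M+2: 0.04624508×0.2424 + 0.24777852×0.7576 = 0.198927
  M+4: 0.24777852×0.2424 + 0.44252771×0.7576 = 0.395321
  M+6: 0.44252771×0.2424 + 0.26344869×0.7576 = 0.306857
  M+8: 0.26344869×0.2424 = 0.063860
Scale to base peak (0.395321) = 100: 8.9 : 50.3 : 100.0 : 77.6 : 16.2

8.9 : 50.3 : 100.0 : 77.6 : 16.2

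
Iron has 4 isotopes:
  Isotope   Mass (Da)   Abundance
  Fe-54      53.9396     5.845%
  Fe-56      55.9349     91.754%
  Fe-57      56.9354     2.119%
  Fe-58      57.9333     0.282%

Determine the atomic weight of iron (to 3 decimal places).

55.845 Da

Weight each isotope mass by its fractional abundance: 0.05845 × 53.9396 + 0.91754 × 55.9349 + 0.02119 × 56.9354 + 0.00282 × 57.9333
= 3.15277 + 51.32251 + 1.20646 + 0.16337 = 55.84511 Da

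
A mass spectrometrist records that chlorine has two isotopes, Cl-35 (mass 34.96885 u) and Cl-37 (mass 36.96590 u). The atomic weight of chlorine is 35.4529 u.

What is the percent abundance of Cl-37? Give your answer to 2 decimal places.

Writing the weighted mean with unknown fraction x of Cl-35:
34.96885·x + 36.96590·(1 − x) = 35.4529
(34.96885 − 36.96590)·x = 35.4529 − 36.96590
x = -1.51300 / -1.99705 = 0.75762 → 75.76% Cl-35, 24.24% Cl-37.

24.24%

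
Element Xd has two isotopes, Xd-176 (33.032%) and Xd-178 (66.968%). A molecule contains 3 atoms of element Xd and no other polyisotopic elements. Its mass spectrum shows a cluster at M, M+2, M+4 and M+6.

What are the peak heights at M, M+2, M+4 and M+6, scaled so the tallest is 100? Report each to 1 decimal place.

8.1 : 49.3 : 100.0 : 67.6

Each Xd atom is independently Xd-176 (p = 0.33032) or Xd-178 (q = 0.66968); the cluster is the binomial expansion (p + q)^3.
P(M) = 0.33032^3 = 0.036042
P(M+2) = 3 × 0.33032^2 × 0.66968^1 = 0.219209
P(M+4) = 3 × 0.33032^1 × 0.66968^2 = 0.444417
P(M+6) = 0.66968^3 = 0.300332
The M+4 peak is largest (0.444417); scaling to 100 gives 8.1 : 49.3 : 100.0 : 67.6.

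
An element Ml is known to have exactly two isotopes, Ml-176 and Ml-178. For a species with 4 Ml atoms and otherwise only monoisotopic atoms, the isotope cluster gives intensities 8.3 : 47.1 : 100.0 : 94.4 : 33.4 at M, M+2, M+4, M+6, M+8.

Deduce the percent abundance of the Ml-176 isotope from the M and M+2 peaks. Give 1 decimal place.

41.3%

Let p = fractional abundance of Ml-176. I(M+2)/I(M) = [C(4,1)·p^3·(1−p)] / p^4 = 4·(1−p)/p = 47.1/8.3 = 5.6747
(1−p)/p = 5.6747/4 = 1.4187  ⇒  p = 1/(1 + 1.4187) = 0.4134
Ml-176: 41.3%, Ml-178: 58.7%.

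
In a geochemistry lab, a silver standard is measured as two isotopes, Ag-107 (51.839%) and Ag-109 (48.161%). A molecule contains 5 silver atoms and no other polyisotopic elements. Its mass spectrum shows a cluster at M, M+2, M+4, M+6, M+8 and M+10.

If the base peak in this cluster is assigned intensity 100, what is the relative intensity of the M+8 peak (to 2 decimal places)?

43.16

(0.51839 + 0.48161)^5 gives M 0.0374, M+2 0.1739, M+4 0.3231, M+6 0.3002, M+8 0.1394, M+10 0.0259; the largest is M+4.
P(M+4) = C(5,2) × 0.51839^3 × 0.48161^2 = 10 × 0.13930601 × 0.23194819 = 0.323118 (base)
P(M+8) = C(5,4) × 0.51839^1 × 0.48161^4 = 5 × 0.51839 × 0.05379996 = 0.139447
Relative intensity = 0.139447 / 0.323118 × 100 = 43.16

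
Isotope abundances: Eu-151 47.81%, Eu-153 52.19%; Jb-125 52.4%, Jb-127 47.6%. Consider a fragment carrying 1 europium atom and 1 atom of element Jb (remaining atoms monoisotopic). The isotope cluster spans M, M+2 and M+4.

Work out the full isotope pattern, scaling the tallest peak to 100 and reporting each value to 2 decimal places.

Europium pattern (n=1): 0.4781 : 0.5219
Element Jb pattern (n=1): 0.5240 : 0.4760
Convolve the two distributions (both contribute in 2-u steps):
  M: 0.4781×0.5240 = 0.250524
  M+2: 0.4781×0.4760 + 0.5219×0.5240 = 0.501051
  M+4: 0.5219×0.4760 = 0.248424
Scale to base peak (0.501051) = 100: 50.00 : 100.00 : 49.58

50.00 : 100.00 : 49.58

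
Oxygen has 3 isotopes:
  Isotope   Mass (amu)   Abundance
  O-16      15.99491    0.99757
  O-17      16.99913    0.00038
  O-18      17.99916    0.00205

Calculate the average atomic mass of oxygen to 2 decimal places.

Weight each isotope mass by its fractional abundance: 0.99757 × 15.99491 + 0.00038 × 16.99913 + 0.00205 × 17.99916
= 15.956042 + 0.006460 + 0.036898 = 15.999400 amu

16.00 amu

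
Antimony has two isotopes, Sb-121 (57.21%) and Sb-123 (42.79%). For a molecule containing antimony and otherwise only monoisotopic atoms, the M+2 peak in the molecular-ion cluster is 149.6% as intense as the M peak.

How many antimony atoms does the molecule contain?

2

For n independent Sb atoms, I(M+2)/I(M) = n · (abundance Sb-123) / (abundance Sb-121) = n · 0.4279/0.5721.
n = 1.496 × 0.5721/0.4279 = 2.00 ≈ 2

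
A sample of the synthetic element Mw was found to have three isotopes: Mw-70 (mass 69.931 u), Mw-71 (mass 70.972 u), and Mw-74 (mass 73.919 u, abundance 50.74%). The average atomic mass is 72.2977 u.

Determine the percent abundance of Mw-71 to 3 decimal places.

The remaining 49.26% is split between Mw-70 (fraction x) and Mw-71 (fraction 0.4926 − x).
Substituting: 69.931x + 70.972(0.4926 − x) = 34.7911994
(69.931 − 70.972)x = -0.1696078  ⇒  x = 0.16293, y = 0.32967
Mw-70: 16.293%, Mw-71: 32.967%.

32.967%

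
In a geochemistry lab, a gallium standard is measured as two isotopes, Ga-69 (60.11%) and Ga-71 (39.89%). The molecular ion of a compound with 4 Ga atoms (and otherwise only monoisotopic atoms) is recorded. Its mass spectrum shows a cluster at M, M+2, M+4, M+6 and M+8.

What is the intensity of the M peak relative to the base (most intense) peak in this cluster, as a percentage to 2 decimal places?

(0.6011 + 0.3989)^4 gives M 0.1306, M+2 0.3465, M+4 0.3450, M+6 0.1526, M+8 0.0253; the largest is M+2.
P(M+2) = C(4,1) × 0.6011^3 × 0.3989^1 = 4 × 0.21719018 × 0.3989 = 0.346549 (base)
P(M) = C(4,0) × 0.6011^4 × 0.3989^0 = 1 × 0.13055302 × 1.0000 = 0.130553
Relative intensity = 0.130553 / 0.346549 × 100 = 37.67

37.67%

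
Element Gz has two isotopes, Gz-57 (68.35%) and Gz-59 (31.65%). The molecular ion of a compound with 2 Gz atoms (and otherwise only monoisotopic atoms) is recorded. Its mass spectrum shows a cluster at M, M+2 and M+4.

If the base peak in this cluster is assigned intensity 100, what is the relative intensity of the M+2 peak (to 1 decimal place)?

92.6

(0.6835 + 0.3165)^2 gives M 0.4672, M+2 0.4327, M+4 0.1002; the largest is M.
P(M) = C(2,0) × 0.6835^2 × 0.3165^0 = 1 × 0.46717225 × 1.0000 = 0.467172 (base)
P(M+2) = C(2,1) × 0.6835^1 × 0.3165^1 = 2 × 0.6835 × 0.3165 = 0.432656
Relative intensity = 0.432656 / 0.467172 × 100 = 92.6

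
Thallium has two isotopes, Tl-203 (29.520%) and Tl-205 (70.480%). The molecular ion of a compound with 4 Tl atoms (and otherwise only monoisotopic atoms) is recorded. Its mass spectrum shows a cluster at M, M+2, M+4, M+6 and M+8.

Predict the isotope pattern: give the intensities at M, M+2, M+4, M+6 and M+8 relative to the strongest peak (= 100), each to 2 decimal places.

Expanding (0.29520 + 0.70480)^4:
P(M) = 0.29520^4 = 0.007594
P(M+2) = 4 × 0.29520^3 × 0.70480^1 = 0.072523
P(M+4) = 6 × 0.29520^2 × 0.70480^2 = 0.259726
P(M+6) = 4 × 0.29520^1 × 0.70480^3 = 0.413403
P(M+8) = 0.70480^4 = 0.246754
The M+6 peak is largest (0.413403); scaling to 100 gives 1.84 : 17.54 : 62.83 : 100.00 : 59.69.

1.84 : 17.54 : 62.83 : 100.00 : 59.69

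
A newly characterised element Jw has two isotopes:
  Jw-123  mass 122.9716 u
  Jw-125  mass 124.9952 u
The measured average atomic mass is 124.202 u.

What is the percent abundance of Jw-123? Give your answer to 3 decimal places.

39.197%

With x = fraction of Jw-123 (so Jw-125 is 1 − x):
122.9716·x + 124.9952·(1 − x) = 124.202
(122.9716 − 124.9952)·x = 124.202 − 124.9952
x = -0.7932 / -2.0236 = 0.39197 → 39.197% Jw-123, 60.803% Jw-125.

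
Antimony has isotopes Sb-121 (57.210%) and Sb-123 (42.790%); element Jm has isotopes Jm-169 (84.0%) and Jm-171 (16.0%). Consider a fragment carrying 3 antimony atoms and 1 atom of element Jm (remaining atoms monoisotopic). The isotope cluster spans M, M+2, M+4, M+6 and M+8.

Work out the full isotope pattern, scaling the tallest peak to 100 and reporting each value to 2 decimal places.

Antimony pattern (n=3): 0.18724742 : 0.42015297 : 0.3142518 : 0.07834781
Element Jm pattern (n=1): 0.8400 : 0.1600
Convolve the two distributions (both contribute in 2-u steps):
  M: 0.18724742×0.8400 = 0.157288
  M+2: 0.18724742×0.1600 + 0.42015297×0.8400 = 0.382888
  M+4: 0.42015297×0.1600 + 0.3142518×0.8400 = 0.331196
  M+6: 0.3142518×0.1600 + 0.07834781×0.8400 = 0.116092
  M+8: 0.07834781×0.1600 = 0.012536
Scale to base peak (0.382888) = 100: 41.08 : 100.00 : 86.50 : 30.32 : 3.27

41.08 : 100.00 : 86.50 : 30.32 : 3.27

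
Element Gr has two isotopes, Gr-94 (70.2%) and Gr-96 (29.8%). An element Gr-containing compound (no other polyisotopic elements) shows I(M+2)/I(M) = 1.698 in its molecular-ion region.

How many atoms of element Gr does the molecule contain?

With n Gr atoms, P(M+2)/P(M) = C(n,1)·p^(n−1)q / p^n = n·q/p = n · 0.298/0.702.
n = 1.698 × 0.702/0.298 = 4.00 ≈ 4

4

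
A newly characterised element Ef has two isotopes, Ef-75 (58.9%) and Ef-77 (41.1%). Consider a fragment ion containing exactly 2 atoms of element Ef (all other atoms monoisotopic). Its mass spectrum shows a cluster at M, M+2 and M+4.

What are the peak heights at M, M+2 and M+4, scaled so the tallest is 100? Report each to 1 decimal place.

71.7 : 100.0 : 34.9

The 2 Ef atoms are independent, so intensities follow the terms of (0.589 + 0.411)^2.
P(M) = 0.589^2 = 0.346921
P(M+2) = 2 × 0.589^1 × 0.411^1 = 0.484158
P(M+4) = 0.411^2 = 0.168921
The M+2 peak is largest (0.484158); scaling to 100 gives 71.7 : 100.0 : 34.9.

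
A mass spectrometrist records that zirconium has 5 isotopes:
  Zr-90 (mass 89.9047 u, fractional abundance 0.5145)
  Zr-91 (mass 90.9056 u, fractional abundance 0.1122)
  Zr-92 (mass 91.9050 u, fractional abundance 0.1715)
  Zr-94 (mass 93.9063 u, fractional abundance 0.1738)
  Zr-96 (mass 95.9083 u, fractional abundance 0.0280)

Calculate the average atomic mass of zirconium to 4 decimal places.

91.2236 u

Weight each isotope mass by its fractional abundance: 0.5145 × 89.9047 + 0.1122 × 90.9056 + 0.1715 × 91.9050 + 0.1738 × 93.9063 + 0.0280 × 95.9083
= 46.25597 + 10.19961 + 15.76171 + 16.32091 + 2.68543 = 91.22363 u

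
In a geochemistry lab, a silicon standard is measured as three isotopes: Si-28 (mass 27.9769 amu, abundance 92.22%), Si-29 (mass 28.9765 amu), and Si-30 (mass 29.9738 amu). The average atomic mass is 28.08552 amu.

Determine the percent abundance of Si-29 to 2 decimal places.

4.69%

The remaining 7.78% is split between Si-29 (fraction x) and Si-30 (fraction 0.0778 − x).
Substituting: 28.9765x + 29.9738(0.0778 − x) = 2.28522282
(28.9765 − 29.9738)x = -0.04673882  ⇒  x = 0.04687, y = 0.03093
Si-29: 4.69%, Si-30: 3.09%.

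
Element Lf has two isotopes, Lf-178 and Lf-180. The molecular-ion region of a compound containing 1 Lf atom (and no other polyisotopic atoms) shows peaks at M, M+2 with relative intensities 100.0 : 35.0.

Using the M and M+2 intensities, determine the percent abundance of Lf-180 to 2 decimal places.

If p is the fraction of Lf that is Lf-178, then I(M+2)/I(M) = [C(1,1)·p^0·(1−p)] / p^1 = 1·(1−p)/p = 35.0/100.0 = 0.3500
(1−p)/p = 0.3500/1 = 0.3500  ⇒  p = 1/(1 + 0.3500) = 0.7407
Lf-178: 74.07%, Lf-180: 25.93%.

25.93%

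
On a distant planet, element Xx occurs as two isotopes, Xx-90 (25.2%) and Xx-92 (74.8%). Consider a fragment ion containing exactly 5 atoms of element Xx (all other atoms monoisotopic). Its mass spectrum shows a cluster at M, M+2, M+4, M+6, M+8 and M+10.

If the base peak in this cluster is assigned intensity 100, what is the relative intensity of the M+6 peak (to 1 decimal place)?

Binomial terms of (0.252 + 0.748)^5: M 0.0010, M+2 0.0151, M+4 0.0895, M+6 0.2658, M+8 0.3944, M+10 0.2342 → M+8 is the base peak.
P(M+8) = C(5,4) × 0.252^1 × 0.748^4 = 5 × 0.2520 × 0.31304473 = 0.394436 (base)
P(M+6) = C(5,3) × 0.252^2 × 0.748^3 = 10 × 0.063504 × 0.41850899 = 0.265770
Relative intensity = 0.265770 / 0.394436 × 100 = 67.4

67.4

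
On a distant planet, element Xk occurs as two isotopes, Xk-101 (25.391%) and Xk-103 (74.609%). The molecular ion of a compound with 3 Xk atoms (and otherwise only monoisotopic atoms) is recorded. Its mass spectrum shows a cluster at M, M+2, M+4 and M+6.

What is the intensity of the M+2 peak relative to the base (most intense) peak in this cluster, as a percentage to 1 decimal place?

34.0%

Binomial terms of (0.25391 + 0.74609)^3: M 0.0164, M+2 0.1443, M+4 0.4240, M+6 0.4153 → M+4 is the base peak.
P(M+4) = C(3,2) × 0.25391^1 × 0.74609^2 = 3 × 0.25391 × 0.55665029 = 0.424017 (base)
P(M+2) = C(3,1) × 0.25391^2 × 0.74609^1 = 3 × 0.06447029 × 0.74609 = 0.144302
Relative intensity = 0.144302 / 0.424017 × 100 = 34.0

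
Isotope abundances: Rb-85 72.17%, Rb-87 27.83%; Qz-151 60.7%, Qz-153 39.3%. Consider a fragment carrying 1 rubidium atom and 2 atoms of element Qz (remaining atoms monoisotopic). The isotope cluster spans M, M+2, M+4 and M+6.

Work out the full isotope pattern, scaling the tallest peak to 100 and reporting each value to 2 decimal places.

59.51 : 100.00 : 54.66 : 9.62

Rubidium pattern (n=1): 0.7217 : 0.2783
Element Qz pattern (n=2): 0.368449 : 0.477102 : 0.154449
Convolve the two distributions (both contribute in 2-u steps):
  M: 0.7217×0.368449 = 0.265910
  M+2: 0.7217×0.477102 + 0.2783×0.368449 = 0.446864
  M+4: 0.7217×0.154449 + 0.2783×0.477102 = 0.244243
  M+6: 0.2783×0.154449 = 0.042983
Scale to base peak (0.446864) = 100: 59.51 : 100.00 : 54.66 : 9.62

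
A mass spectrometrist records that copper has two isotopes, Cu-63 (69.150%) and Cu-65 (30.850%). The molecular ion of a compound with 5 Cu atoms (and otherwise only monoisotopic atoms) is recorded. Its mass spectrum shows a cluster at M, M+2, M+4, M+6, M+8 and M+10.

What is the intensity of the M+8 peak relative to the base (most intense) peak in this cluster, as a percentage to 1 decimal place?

(0.69150 + 0.30850)^5 gives M 0.1581, M+2 0.3527, M+4 0.3147, M+6 0.1404, M+8 0.0313, M+10 0.0028; the largest is M+2.
P(M+2) = C(5,1) × 0.69150^4 × 0.30850^1 = 5 × 0.2286487 × 0.3085 = 0.352691 (base)
P(M+8) = C(5,4) × 0.69150^1 × 0.30850^4 = 5 × 0.6915 × 0.00905776 = 0.031317
Relative intensity = 0.031317 / 0.352691 × 100 = 8.9

8.9%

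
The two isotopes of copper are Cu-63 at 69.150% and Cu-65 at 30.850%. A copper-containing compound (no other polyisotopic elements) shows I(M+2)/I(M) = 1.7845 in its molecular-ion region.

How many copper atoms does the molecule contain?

4

The M+2/M ratio from n Cu atoms is n · q/p = n · 0.30850/0.69150.
n = 1.7845 × 0.69150/0.30850 = 4.00 ≈ 4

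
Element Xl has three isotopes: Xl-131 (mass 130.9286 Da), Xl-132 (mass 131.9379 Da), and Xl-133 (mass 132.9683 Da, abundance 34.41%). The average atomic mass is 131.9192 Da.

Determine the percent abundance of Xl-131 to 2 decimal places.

Let x and y be the fractions of Xl-131 and Xl-132. Then x + y = 1 − 0.3441 = 0.6559 and 130.9286x + 131.9379y = 131.9192 − 0.3441×132.9683 = 86.16480797.
Substituting: 130.9286x + 131.9379(0.6559 − x) = 86.16480797
(130.9286 − 131.9379)x = -0.37326064  ⇒  x = 0.36982, y = 0.28608
Xl-131: 36.98%, Xl-132: 28.61%.

36.98%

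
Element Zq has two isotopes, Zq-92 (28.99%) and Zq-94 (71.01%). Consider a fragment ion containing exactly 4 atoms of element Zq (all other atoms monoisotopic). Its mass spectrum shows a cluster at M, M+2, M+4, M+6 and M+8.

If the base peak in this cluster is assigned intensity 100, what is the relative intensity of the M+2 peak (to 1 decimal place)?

16.7

Binomial terms of (0.2899 + 0.7101)^4: M 0.0071, M+2 0.0692, M+4 0.2543, M+6 0.4152, M+8 0.2543 → M+6 is the base peak.
P(M+6) = C(4,3) × 0.2899^1 × 0.7101^3 = 4 × 0.2899 × 0.35806225 = 0.415209 (base)
P(M+2) = C(4,1) × 0.2899^3 × 0.7101^1 = 4 × 0.02436378 × 0.7101 = 0.069203
Relative intensity = 0.069203 / 0.415209 × 100 = 16.7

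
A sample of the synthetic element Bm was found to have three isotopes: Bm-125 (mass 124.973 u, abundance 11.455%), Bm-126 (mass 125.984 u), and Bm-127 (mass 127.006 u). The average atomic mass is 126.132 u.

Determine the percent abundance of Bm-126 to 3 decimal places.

62.732%

The remaining 88.545% is split between Bm-126 (fraction x) and Bm-127 (fraction 0.88545 − x).
Substituting: 125.984x + 127.006(0.88545 − x) = 111.81634285
(125.984 − 127.006)x = -0.64111985  ⇒  x = 0.62732, y = 0.25813
Bm-126: 62.732%, Bm-127: 25.813%.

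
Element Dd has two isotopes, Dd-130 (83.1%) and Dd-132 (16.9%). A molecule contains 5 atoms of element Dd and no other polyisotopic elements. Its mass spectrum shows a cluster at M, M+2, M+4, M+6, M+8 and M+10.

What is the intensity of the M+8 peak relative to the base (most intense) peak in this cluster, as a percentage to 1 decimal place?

0.8%

Term probabilities: M 0.3963, M+2 0.4030, M+4 0.1639, M+6 0.0333, M+8 0.0034, M+10 0.0001. Base peak = M+2.
P(M+2) = C(5,1) × 0.831^4 × 0.169^1 = 5 × 0.47687449 × 0.1690 = 0.402959 (base)
P(M+8) = C(5,4) × 0.831^1 × 0.169^4 = 5 × 0.8310 × 0.00081573 = 0.003389
Relative intensity = 0.003389 / 0.402959 × 100 = 0.8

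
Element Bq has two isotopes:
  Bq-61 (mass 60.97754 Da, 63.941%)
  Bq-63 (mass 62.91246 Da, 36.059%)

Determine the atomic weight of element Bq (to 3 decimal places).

61.675 Da

Weight each isotope mass by its fractional abundance: 0.63941 × 60.97754 + 0.36059 × 62.91246
= 38.989649 + 22.685604 = 61.675253 Da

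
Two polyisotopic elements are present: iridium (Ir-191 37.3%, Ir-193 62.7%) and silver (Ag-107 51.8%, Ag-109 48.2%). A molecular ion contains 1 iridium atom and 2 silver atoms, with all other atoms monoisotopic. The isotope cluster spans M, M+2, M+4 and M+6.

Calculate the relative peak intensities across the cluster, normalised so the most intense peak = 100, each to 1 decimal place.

Iridium pattern (n=1): 0.3730 : 0.6270
Silver pattern (n=2): 0.268324 : 0.499352 : 0.232324
Convolve the two distributions (both contribute in 2-u steps):
  M: 0.3730×0.268324 = 0.100085
  M+2: 0.3730×0.499352 + 0.6270×0.268324 = 0.354497
  M+4: 0.3730×0.232324 + 0.6270×0.499352 = 0.399751
  M+6: 0.6270×0.232324 = 0.145667
Scale to base peak (0.399751) = 100: 25.0 : 88.7 : 100.0 : 36.4

25.0 : 88.7 : 100.0 : 36.4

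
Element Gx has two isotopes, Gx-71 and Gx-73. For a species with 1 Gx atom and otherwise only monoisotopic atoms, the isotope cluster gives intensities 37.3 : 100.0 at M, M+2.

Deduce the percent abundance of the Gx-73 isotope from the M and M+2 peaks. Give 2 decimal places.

72.83%

Let p = fractional abundance of Gx-71. I(M+2)/I(M) = [C(1,1)·p^0·(1−p)] / p^1 = 1·(1−p)/p = 100.0/37.3 = 2.6810
(1−p)/p = 2.6810/1 = 2.6810  ⇒  p = 1/(1 + 2.6810) = 0.2717
Gx-71: 27.17%, Gx-73: 72.83%.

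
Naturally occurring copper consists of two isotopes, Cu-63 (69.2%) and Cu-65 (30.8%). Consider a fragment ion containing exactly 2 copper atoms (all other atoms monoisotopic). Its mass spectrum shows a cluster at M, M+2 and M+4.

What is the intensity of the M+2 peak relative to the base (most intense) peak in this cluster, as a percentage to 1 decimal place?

89.0%

Binomial terms of (0.692 + 0.308)^2: M 0.4789, M+2 0.4263, M+4 0.0949 → M is the base peak.
P(M) = C(2,0) × 0.692^2 × 0.308^0 = 1 × 0.478864 × 1.0000 = 0.478864 (base)
P(M+2) = C(2,1) × 0.692^1 × 0.308^1 = 2 × 0.6920 × 0.3080 = 0.426272
Relative intensity = 0.426272 / 0.478864 × 100 = 89.0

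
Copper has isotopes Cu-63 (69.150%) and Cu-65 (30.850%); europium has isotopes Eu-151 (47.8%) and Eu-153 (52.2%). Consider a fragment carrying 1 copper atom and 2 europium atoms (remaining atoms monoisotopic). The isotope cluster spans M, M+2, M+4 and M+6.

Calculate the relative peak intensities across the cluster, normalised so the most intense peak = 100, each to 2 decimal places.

Copper pattern (n=1): 0.6915 : 0.3085
Europium pattern (n=2): 0.228484 : 0.499032 : 0.272484
Convolve the two distributions (both contribute in 2-u steps):
  M: 0.6915×0.228484 = 0.157997
  M+2: 0.6915×0.499032 + 0.3085×0.228484 = 0.415568
  M+4: 0.6915×0.272484 + 0.3085×0.499032 = 0.342374
  M+6: 0.3085×0.272484 = 0.084061
Scale to base peak (0.415568) = 100: 38.02 : 100.00 : 82.39 : 20.23

38.02 : 100.00 : 82.39 : 20.23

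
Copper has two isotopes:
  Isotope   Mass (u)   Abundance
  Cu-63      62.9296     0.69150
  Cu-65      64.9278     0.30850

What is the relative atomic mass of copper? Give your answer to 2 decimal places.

63.55 u

Average mass = Σ (abundance × isotope mass) = 0.69150 × 62.9296 + 0.30850 × 64.9278
= 43.51582 + 20.03023 = 63.54605 u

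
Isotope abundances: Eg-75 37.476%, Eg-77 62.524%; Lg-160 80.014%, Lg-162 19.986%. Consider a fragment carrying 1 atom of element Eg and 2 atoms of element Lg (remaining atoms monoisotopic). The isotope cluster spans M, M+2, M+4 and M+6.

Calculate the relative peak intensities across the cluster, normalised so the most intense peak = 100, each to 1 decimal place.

46.1 : 100.0 : 41.3 : 4.8

Element Eg pattern (n=1): 0.37476 : 0.62524
Element Lg pattern (n=2): 0.64022402 : 0.31983196 : 0.03994402
Convolve the two distributions (both contribute in 2-u steps):
  M: 0.37476×0.64022402 = 0.239930
  M+2: 0.37476×0.31983196 + 0.62524×0.64022402 = 0.520154
  M+4: 0.37476×0.03994402 + 0.62524×0.31983196 = 0.214941
  M+6: 0.62524×0.03994402 = 0.024975
Scale to base peak (0.520154) = 100: 46.1 : 100.0 : 41.3 : 4.8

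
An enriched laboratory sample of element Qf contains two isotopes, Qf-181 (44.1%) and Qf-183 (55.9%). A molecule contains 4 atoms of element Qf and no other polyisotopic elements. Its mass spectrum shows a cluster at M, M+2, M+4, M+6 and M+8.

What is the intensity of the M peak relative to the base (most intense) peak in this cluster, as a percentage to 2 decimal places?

Binomial terms of (0.441 + 0.559)^4: M 0.0378, M+2 0.1918, M+4 0.3646, M+6 0.3081, M+8 0.0976 → M+4 is the base peak.
P(M+4) = C(4,2) × 0.441^2 × 0.559^2 = 6 × 0.194481 × 0.312481 = 0.364630 (base)
P(M) = C(4,0) × 0.441^4 × 0.559^0 = 1 × 0.03782286 × 1.0000 = 0.037823
Relative intensity = 0.037823 / 0.364630 × 100 = 10.37

10.37%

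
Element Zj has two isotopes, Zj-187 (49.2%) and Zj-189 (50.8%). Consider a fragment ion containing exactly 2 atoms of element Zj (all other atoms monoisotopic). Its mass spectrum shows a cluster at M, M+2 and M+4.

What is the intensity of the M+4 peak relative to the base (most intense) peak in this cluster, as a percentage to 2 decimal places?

(0.492 + 0.508)^2 gives M 0.2421, M+2 0.4999, M+4 0.2581; the largest is M+2.
P(M+2) = C(2,1) × 0.492^1 × 0.508^1 = 2 × 0.4920 × 0.5080 = 0.499872 (base)
P(M+4) = C(2,2) × 0.492^0 × 0.508^2 = 1 × 1.0000 × 0.258064 = 0.258064
Relative intensity = 0.258064 / 0.499872 × 100 = 51.63

51.63%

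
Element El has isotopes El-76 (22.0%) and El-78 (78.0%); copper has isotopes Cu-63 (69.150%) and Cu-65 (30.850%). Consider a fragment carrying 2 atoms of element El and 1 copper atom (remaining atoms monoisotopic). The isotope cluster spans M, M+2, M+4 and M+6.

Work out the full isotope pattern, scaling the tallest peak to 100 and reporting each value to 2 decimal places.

Element El pattern (n=2): 0.0484 : 0.3432 : 0.6084
Copper pattern (n=1): 0.6915 : 0.3085
Convolve the two distributions (both contribute in 2-u steps):
  M: 0.0484×0.6915 = 0.033469
  M+2: 0.0484×0.3085 + 0.3432×0.6915 = 0.252254
  M+4: 0.3432×0.3085 + 0.6084×0.6915 = 0.526586
  M+6: 0.6084×0.3085 = 0.187691
Scale to base peak (0.526586) = 100: 6.36 : 47.90 : 100.00 : 35.64

6.36 : 47.90 : 100.00 : 35.64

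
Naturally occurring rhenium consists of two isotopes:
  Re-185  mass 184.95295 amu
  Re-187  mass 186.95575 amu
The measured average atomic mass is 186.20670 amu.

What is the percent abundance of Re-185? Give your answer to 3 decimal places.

With x = fraction of Re-185 (so Re-187 is 1 − x):
184.95295·x + 186.95575·(1 − x) = 186.20670
(184.95295 − 186.95575)·x = 186.20670 − 186.95575
x = -0.74905 / -2.00280 = 0.37400 → 37.400% Re-185, 62.600% Re-187.

37.400%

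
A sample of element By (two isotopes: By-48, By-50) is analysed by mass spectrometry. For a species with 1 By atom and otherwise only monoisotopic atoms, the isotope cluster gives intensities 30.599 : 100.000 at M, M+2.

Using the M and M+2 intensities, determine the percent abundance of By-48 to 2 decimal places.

23.43%

Let p = fractional abundance of By-48. I(M+2)/I(M) = [C(1,1)·p^0·(1−p)] / p^1 = 1·(1−p)/p = 100.000/30.599 = 3.2681
(1−p)/p = 3.2681/1 = 3.2681  ⇒  p = 1/(1 + 3.2681) = 0.2343
By-48: 23.43%, By-50: 76.57%.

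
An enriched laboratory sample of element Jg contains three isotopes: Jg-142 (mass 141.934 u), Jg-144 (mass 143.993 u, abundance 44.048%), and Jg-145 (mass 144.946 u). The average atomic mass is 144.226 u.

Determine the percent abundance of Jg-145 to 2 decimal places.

45.98%

The remaining 55.952% is split between Jg-142 (fraction x) and Jg-145 (fraction 0.55952 − x).
Substituting: 141.934x + 144.946(0.55952 − x) = 80.79996336
(141.934 − 144.946)x = -0.30022256  ⇒  x = 0.09968, y = 0.45984
Jg-142: 9.97%, Jg-145: 45.98%.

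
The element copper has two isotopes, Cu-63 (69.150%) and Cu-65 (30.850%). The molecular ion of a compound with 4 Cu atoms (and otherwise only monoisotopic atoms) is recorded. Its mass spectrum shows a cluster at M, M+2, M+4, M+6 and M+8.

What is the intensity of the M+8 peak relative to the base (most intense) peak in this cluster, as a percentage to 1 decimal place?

(0.69150 + 0.30850)^4 gives M 0.2286, M+2 0.4080, M+4 0.2731, M+6 0.0812, M+8 0.0091; the largest is M+2.
P(M+2) = C(4,1) × 0.69150^3 × 0.30850^1 = 4 × 0.33065611 × 0.3085 = 0.408030 (base)
P(M+8) = C(4,4) × 0.69150^0 × 0.30850^4 = 1 × 1.0000 × 0.00905776 = 0.009058
Relative intensity = 0.009058 / 0.408030 × 100 = 2.2

2.2%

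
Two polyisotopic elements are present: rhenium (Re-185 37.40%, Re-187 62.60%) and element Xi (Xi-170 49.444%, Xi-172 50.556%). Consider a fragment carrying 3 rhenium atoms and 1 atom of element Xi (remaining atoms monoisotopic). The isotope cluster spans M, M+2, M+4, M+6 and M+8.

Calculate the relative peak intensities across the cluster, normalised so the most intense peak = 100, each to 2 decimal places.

7.39 : 44.64 : 100.00 : 98.11 : 35.41

Rhenium pattern (n=3): 0.05231362 : 0.26268713 : 0.43968487 : 0.24531438
Element Xi pattern (n=1): 0.49444 : 0.50556
Convolve the two distributions (both contribute in 2-u steps):
  M: 0.05231362×0.49444 = 0.025866
  M+2: 0.05231362×0.50556 + 0.26268713×0.49444 = 0.156331
  M+4: 0.26268713×0.50556 + 0.43968487×0.49444 = 0.350202
  M+6: 0.43968487×0.50556 + 0.24531438×0.49444 = 0.343580
  M+8: 0.24531438×0.50556 = 0.124021
Scale to base peak (0.350202) = 100: 7.39 : 44.64 : 100.00 : 98.11 : 35.41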